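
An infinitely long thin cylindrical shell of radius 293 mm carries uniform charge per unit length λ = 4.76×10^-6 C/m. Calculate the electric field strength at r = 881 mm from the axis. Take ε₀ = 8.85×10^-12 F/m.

Take a coaxial cylindrical Gaussian surface of radius r = 881 mm and length L (r > 293 mm).
The full line charge is enclosed: λ_enc = 4.76×10^-6 C/m.
Since E is radial and uniform over the curved surface, Φ = E·2πrL = Q_enc/ε₀ = λ_enc L/ε₀.
E = |λ_enc|/(2πε₀r) = (4.76×10^-6)/(2π·8.85×10^-12·0.881) = 9.72×10^4 N/C.

E ≈ 9.72×10^4 V/m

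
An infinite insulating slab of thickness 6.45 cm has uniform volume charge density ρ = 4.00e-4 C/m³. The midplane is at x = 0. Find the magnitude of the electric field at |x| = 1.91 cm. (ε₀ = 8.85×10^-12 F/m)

E ≈ 8.63×10^5 V/m

By symmetry E is perpendicular to the slab. A Gaussian pillbox from −1.91 cm to +1.91 cm (face area A) lies entirely within the slab.
Q_enc = ρ·(2x)·A and flux = 2EA, so 2EA = 2ρxA/ε₀ ⇒ E = |ρ|x/ε₀.
E = (4.00×10^-4)(0.0191)/(8.85×10^-12) = 8.63×10^5 N/C.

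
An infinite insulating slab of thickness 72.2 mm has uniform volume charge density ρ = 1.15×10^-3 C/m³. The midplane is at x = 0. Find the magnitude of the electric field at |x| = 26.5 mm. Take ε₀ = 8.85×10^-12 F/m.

By symmetry E is perpendicular to the slab. A Gaussian pillbox from −26.5 mm to +26.5 mm (face area A) lies entirely within the slab.
Q_enc = ρ·(2x)·A and flux = 2EA, so 2EA = 2ρxA/ε₀ ⇒ E = |ρ|x/ε₀.
E = (1.15e-3)(0.0265)/(8.85×10^-12) = 3.44×10^6 N/C.

E = 3.44×10^6 N/C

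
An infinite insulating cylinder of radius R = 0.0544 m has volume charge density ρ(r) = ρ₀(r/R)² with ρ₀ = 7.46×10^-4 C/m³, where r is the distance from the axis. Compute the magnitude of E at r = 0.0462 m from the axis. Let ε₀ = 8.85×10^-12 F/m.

Choose a coaxial cylinder of radius r = 0.0462 m (arbitrary length L) as the Gaussian surface (r < R).
Integrating ρ over the cross-section to radius r: λ_enc = (2πρ₀/R²) ∫₀^r r'^3 dr' = 2πρ₀ r^4/(4·R²) = 1.804e-6 C/m.
Since E is radial and uniform over the curved surface, Φ = E·2πrL = Q_enc/ε₀ = λ_enc L/ε₀.
E = |λ_enc|/(2πε₀r) = (1.804e-6)/(2π·8.85×10^-12·0.0462) = 7.02e5 N/C.

E ≈ 7.02×10^5 N/C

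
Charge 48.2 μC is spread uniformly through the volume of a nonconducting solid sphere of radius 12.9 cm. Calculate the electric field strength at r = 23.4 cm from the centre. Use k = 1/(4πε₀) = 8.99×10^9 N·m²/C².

Symmetry ⇒ E = E(r) r̂. Gaussian sphere of radius r = 23.4 cm (r > R, so the entire charge is enclosed).
Q_enc = 48.2 μC = 4.82×10^-5 C.
Gauss's law: E·4πr² = Q_enc/ε₀.
E = k|Q_enc|/r² = (8.99×10^9)(4.82e-5)/(0.234)² = 7.91×10^6 N/C.

E = 7.91×10^6 V/m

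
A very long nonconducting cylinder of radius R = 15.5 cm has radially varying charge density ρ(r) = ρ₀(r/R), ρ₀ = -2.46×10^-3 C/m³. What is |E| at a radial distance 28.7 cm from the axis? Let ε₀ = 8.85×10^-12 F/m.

7.76e6 N/C

Coaxial Gaussian cylinder, radius r = 28.7 cm, length L (r > R, full charge per length enclosed).
λ_enc = 2π ∫₀^R ρ₀(r'/R)^1 r' dr' = 2πρ₀R²/3 = -1.238×10^-4 C/m.
Applying ∮E·dA = Q_enc/ε₀ with the end caps contributing no flux:
E = |λ_enc|/(2πε₀r) = (1.238×10^-4)/(2π·8.85×10^-12·0.287) = 7.76×10^6 N/C.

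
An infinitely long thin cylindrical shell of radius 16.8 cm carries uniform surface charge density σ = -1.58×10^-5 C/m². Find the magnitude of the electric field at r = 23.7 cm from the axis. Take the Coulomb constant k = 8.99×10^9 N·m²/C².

E = 1.27×10^6 N/C

Choose a coaxial cylinder of radius r = 23.7 cm (arbitrary length L) as the Gaussian surface (r > 16.8 cm).
The whole shell is enclosed: λ_enc = σ·2πR = (-1.58e-5)·2π·(0.168) = -1.668×10^-5 C/m.
By Gauss's law (flux through the curved wall only), E·2πrL = λ_enc L/ε₀.
E = 2k|λ_enc|/r = 2(8.99×10^9)(1.668×10^-5)/(0.237) = 1.27×10^6 N/C.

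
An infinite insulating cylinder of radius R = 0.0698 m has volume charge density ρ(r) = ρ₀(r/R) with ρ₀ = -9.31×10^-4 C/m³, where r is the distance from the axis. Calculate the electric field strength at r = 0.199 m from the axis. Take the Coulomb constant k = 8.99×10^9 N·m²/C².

Coaxial Gaussian cylinder, radius r = 0.199 m, length L (r > R, full charge per length enclosed).
λ_enc = 2π ∫₀^R ρ₀(r'/R)^1 r' dr' = 2πρ₀R²/3 = -9.50e-6 C/m.
By Gauss's law (flux through the curved wall only), E·2πrL = λ_enc L/ε₀.
E = 2k|λ_enc|/r = 2(8.99×10^9)(9.50e-6)/(0.199) = 8.58×10^5 N/C.

|E| = 8.58e5 V/m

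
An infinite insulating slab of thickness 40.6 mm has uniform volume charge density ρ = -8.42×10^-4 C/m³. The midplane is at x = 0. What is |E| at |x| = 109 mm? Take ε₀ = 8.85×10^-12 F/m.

E = 1.93×10^6 V/m

The point |x| = 109 mm lies outside the slab (half-thickness 0.0203 m). A symmetric pillbox spanning the full slab encloses Q_enc = ρ·d·A.
Flux = 2EA ⇒ E = |ρ|d/(2ε₀), independent of distance outside.
E = (8.42e-4)(0.0406)/(2·8.85×10^-12) = 1.93×10^6 N/C.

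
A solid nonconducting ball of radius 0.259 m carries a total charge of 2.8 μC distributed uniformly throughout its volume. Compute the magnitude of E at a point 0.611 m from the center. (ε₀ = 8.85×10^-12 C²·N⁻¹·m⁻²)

Symmetry ⇒ E = E(r) r̂. Gaussian sphere of radius r = 0.611 m (r > R, so the entire charge is enclosed).
Q_enc = 2.8 μC = 2.80×10^-6 C.
Applying ∮E·dA = Q_enc/ε₀ with Φ = E(4πr²):
E = |Q_enc|/(4πε₀r²) = (2.80×10^-6)/(4π·8.85×10^-12·(0.611)²) = 6.74×10^4 N/C.

E ≈ 6.74e4 N/C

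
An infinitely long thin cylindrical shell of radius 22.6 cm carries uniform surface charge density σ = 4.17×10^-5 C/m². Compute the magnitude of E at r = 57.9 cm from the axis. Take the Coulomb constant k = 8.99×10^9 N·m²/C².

1.84×10^6 N/C

Coaxial Gaussian cylinder, radius r = 57.9 cm, length L (r > 22.6 cm).
The whole shell is enclosed: λ_enc = σ·2πR = (4.17e-5)·2π·(0.226) = 5.921×10^-5 C/m.
By Gauss's law (flux through the curved wall only), E·2πrL = λ_enc L/ε₀.
E = 2k|λ_enc|/r = 2(8.99×10^9)(5.921×10^-5)/(0.579) = 1.84×10^6 N/C.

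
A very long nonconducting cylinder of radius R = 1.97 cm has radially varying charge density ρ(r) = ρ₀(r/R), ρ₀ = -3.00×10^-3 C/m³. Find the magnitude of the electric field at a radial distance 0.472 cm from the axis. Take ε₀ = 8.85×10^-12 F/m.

E = 1.28e5 N/C

Coaxial Gaussian cylinder, radius r = 0.472 cm, length L (r < R).
Integrating ρ over the cross-section to radius r: λ_enc = (2πρ₀/R) ∫₀^r r'^2 dr' = 2πρ₀ r^3/(3·R) = -3.354×10^-8 C/m.
Gauss's law: E·2πrL = λ_enc L/ε₀.
E = |λ_enc|/(2πε₀r) = (3.354×10^-8)/(2π·8.85×10^-12·0.00472) = 1.28×10^5 N/C.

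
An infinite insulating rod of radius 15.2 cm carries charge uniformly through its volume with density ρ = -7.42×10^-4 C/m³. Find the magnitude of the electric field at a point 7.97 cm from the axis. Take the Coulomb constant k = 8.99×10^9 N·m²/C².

Choose a coaxial cylinder of radius r = 7.97 cm (arbitrary length L) as the Gaussian surface (r < R).
Enclosed charge per unit length: λ_enc = ρ·πr² = (-7.42e-4)π(0.0797)² = -1.481×10^-5 C/m.
Since E is radial and uniform over the curved surface, Φ = E·2πrL = Q_enc/ε₀ = λ_enc L/ε₀.
E = 2k|λ_enc|/r = 2(8.99×10^9)(1.481×10^-5)/(0.0797) = 3.34×10^6 N/C.

3.34e6 N/C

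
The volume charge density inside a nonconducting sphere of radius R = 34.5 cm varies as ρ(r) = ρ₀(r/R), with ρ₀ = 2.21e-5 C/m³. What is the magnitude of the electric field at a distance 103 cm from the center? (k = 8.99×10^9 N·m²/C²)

|E| ≈ 2.42×10^4 V/m

Use a concentric Gaussian sphere at r = 103 cm (r > R, all charge enclosed).
Q_enc = 4π ∫₀^R ρ₀(r'/R)^1 r'² dr' = 4πρ₀R³/4 = 2.851e-6 C.
By Gauss's law, ∮E·dA = E·4πr² = Q_enc/ε₀.
E = k|Q_enc|/r² = (8.99×10^9)(2.851×10^-6)/(1.03)² = 2.42×10^4 N/C.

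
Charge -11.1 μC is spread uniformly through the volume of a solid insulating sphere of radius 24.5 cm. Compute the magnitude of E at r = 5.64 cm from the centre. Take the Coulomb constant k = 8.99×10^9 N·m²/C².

E = 3.83×10^5 N/C

By spherical symmetry E is radial; choose a Gaussian sphere of radius r = 5.64 cm (r < R).
For a uniform sphere the enclosed fraction is (r/R)³, so Q_enc = (-11.1 μC)(0.0564/0.245)³ = -1.354×10^-7 C.
Since E is radial and uniform over the Gaussian sphere, Φ = E·4πr² = Q_enc/ε₀.
E = k|Q_enc|/r² = (8.99×10^9)(1.354e-7)/(0.0564)² = 3.83×10^5 N/C.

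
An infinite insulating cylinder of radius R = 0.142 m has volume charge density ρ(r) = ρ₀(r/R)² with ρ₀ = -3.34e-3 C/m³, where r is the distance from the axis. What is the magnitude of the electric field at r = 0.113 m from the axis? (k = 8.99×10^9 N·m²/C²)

|E| = 6.75×10^6 N/C

Take a coaxial cylindrical Gaussian surface of radius r = 0.113 m and length L (r < R).
λ_enc = ∫₀^r ρ(r')·2πr' dr' = (2πρ₀/R²)·r^4/4 = -4.242×10^-5 C/m.
Gauss's law: E·2πrL = λ_enc L/ε₀.
E = 2k|λ_enc|/r = 2(8.99×10^9)(4.242e-5)/(0.113) = 6.75×10^6 N/C.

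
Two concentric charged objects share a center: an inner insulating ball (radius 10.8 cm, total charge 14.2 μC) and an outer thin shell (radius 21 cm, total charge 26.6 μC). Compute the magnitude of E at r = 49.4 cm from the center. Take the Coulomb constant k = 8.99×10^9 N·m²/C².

Symmetry ⇒ E = E(r) r̂. Gaussian sphere of radius r = 49.4 cm (r > 21 cm, enclosing both).
Q_enc = (14.2 μC) + (26.6 μC) = 4.08×10^-5 C.
Applying ∮E·dA = Q_enc/ε₀ with Φ = E(4πr²):
E = k|Q_enc|/r² = (8.99×10^9)(4.08e-5)/(0.494)² = 1.50e6 N/C.

E ≈ 1.50×10^6 V/m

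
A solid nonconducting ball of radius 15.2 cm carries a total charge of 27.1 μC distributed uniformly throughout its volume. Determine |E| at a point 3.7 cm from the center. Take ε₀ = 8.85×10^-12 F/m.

By spherical symmetry E is radial; choose a Gaussian sphere of radius r = 3.7 cm (r < R).
Only the charge within r is enclosed: Q_enc = Q·(r/R)³ = (27.1 μC)·(3.7 cm/15.2 cm)³ = 3.909×10^-7 C.
Since E is radial and uniform over the Gaussian sphere, Φ = E·4πr² = Q_enc/ε₀.
E = |Q_enc|/(4πε₀r²) = (3.909×10^-7)/(4π·8.85×10^-12·(0.037)²) = 2.57e6 N/C.

E = 2.57e6 V/m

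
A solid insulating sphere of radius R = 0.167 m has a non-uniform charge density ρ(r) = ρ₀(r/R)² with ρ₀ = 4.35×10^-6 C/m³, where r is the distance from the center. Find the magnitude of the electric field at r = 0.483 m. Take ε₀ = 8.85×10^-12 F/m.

Use a concentric Gaussian sphere at r = 0.483 m (r > R, all charge enclosed).
Q_enc = 4π ∫₀^R ρ₀(r'/R)^2 r'² dr' = 4πρ₀R³/5 = 5.092e-8 C.
By Gauss's law, ∮E·dA = E·4πr² = Q_enc/ε₀.
E = |Q_enc|/(4πε₀r²) = (5.092×10^-8)/(4π·8.85×10^-12·(0.483)²) = 1.96e3 N/C.

E ≈ 1.96×10^3 V/m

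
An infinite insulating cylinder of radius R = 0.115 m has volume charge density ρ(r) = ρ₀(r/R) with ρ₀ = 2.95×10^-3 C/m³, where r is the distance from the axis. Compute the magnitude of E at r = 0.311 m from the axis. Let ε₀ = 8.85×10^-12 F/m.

By cylindrical symmetry E is radial; use a coaxial Gaussian cylinder of radius 0.311 m and length L (r > R, full charge per length enclosed).
λ_enc = 2π ∫₀^R ρ₀(r'/R)^1 r' dr' = 2πρ₀R²/3 = 8.171e-5 C/m.
Since E is radial and uniform over the curved surface, Φ = E·2πrL = Q_enc/ε₀ = λ_enc L/ε₀.
E = |λ_enc|/(2πε₀r) = (8.171e-5)/(2π·8.85×10^-12·0.311) = 4.72×10^6 N/C.

4.72×10^6 N/C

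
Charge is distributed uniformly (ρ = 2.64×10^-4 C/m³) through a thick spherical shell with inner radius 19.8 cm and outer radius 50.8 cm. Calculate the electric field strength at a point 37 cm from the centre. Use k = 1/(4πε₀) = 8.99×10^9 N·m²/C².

|E| = 3.11×10^6 N/C

Take a concentric spherical Gaussian surface of radius r = 37 cm (within the shell material, 19.8 cm < r < 50.8 cm).
Only the shell between 19.8 cm and r is enclosed: Q_enc = ρ·(4π/3)(r³ − a³) = (2.64×10^-4)·(4π/3)·((0.37)³ − (0.198)³) = 4.743e-5 C.
By Gauss's law, ∮E·dA = E·4πr² = Q_enc/ε₀.
E = k|Q_enc|/r² = (8.99×10^9)(4.743e-5)/(0.37)² = 3.11×10^6 N/C.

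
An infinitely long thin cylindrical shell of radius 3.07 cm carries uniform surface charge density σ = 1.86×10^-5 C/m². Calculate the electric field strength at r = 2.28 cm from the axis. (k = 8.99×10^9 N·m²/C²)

E = 0 (no enclosed charge)

Choose a coaxial cylinder of radius r = 2.28 cm (arbitrary length L) as the Gaussian surface (r < 3.07 cm, inside the shell).
All the surface charge lies outside this cylinder: Q_enc = 0, hence E = 0.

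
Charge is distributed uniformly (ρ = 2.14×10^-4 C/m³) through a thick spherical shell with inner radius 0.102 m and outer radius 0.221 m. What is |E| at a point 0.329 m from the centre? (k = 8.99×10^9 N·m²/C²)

|E| ≈ 7.25×10^5 N/C

Take a concentric spherical Gaussian surface of radius r = 0.329 m (r > 0.221 m, enclosing the whole shell).
Q_enc = ρ·(4π/3)(b³ − a³) = (2.14e-4)·(4π/3)·((0.221)³ − (0.102)³) = 8.724×10^-6 C.
Gauss's law: E·4πr² = Q_enc/ε₀.
E = k|Q_enc|/r² = (8.99×10^9)(8.724×10^-6)/(0.329)² = 7.25×10^5 N/C.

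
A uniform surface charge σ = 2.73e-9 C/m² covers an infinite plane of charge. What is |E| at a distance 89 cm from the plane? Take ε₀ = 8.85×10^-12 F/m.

By planar symmetry E is perpendicular to the sheet and uniform; use a Gaussian pillbox with flat faces of area A on each side of the sheet.
Only the two end caps contribute flux: Φ = 2EA. With Q_enc = σA, Gauss's law gives E = |σ|/(2ε₀).
E = |σ|/(2ε₀) = (2.73×10^-9)/(2·8.85×10^-12) = 154 N/C.

154 N/C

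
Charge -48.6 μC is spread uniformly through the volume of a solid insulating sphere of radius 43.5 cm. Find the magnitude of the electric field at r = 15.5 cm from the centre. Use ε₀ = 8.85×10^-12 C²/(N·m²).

|E| ≈ 8.23×10^5 N/C

Take a concentric spherical Gaussian surface of radius r = 15.5 cm (r < R).
Only the charge within r is enclosed: Q_enc = Q·(r/R)³ = (-48.6 μC)·(15.5 cm/43.5 cm)³ = -2.199×10^-6 C.
Gauss's law: E·4πr² = Q_enc/ε₀.
E = |Q_enc|/(4πε₀r²) = (2.199×10^-6)/(4π·8.85×10^-12·(0.155)²) = 8.23e5 N/C.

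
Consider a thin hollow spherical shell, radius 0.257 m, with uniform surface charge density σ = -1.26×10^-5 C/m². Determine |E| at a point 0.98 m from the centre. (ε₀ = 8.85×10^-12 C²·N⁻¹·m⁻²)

By spherical symmetry E is radial; choose a Gaussian sphere of radius r = 0.98 m (r > 0.257 m).
The entire shell is enclosed: Q_enc = σ·4πR² = (-1.26e-5)·4π·(0.257)² = -1.046×10^-5 C.
Since E is radial and uniform over the Gaussian sphere, Φ = E·4πr² = Q_enc/ε₀.
E = |Q_enc|/(4πε₀r²) = (1.046×10^-5)/(4π·8.85×10^-12·(0.98)²) = 9.79e4 N/C.

E = 9.79×10^4 N/C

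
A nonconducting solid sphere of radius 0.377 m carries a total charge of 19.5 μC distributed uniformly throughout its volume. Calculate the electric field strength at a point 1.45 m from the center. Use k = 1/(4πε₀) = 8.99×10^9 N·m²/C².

8.34×10^4 V/m

Take a concentric spherical Gaussian surface of radius r = 1.45 m (r > R, so the entire charge is enclosed).
Q_enc = 19.5 μC = 1.95×10^-5 C.
Applying ∮E·dA = Q_enc/ε₀ with Φ = E(4πr²):
E = k|Q_enc|/r² = (8.99×10^9)(1.95×10^-5)/(1.45)² = 8.34e4 N/C.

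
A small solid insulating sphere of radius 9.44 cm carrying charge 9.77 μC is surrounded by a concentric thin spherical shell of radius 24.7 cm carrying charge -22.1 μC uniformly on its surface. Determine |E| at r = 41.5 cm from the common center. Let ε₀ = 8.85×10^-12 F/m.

Symmetry ⇒ E = E(r) r̂. Gaussian sphere of radius r = 41.5 cm (r > 24.7 cm, enclosing both).
Q_enc = (9.77 μC) + (-22.1 μC) = -1.233e-5 C.
Gauss's law: E·4πr² = Q_enc/ε₀.
E = |Q_enc|/(4πε₀r²) = (1.233×10^-5)/(4π·8.85×10^-12·(0.415)²) = 6.44e5 N/C.

|E| = 6.44×10^5 N/C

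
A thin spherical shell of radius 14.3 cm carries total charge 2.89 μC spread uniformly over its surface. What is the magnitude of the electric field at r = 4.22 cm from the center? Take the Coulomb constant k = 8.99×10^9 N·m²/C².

Take a concentric spherical Gaussian surface of radius r = 4.22 cm (inside the shell, r < 14.3 cm).
All the charge is outside the Gaussian surface: Q_enc = 0, hence E = 0 everywhere inside the shell.

E = 0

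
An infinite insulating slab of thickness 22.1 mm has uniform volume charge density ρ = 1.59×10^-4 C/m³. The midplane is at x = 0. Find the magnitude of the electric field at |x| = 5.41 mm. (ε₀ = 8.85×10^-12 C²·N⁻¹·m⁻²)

E ≈ 9.72×10^4 N/C

By symmetry E is perpendicular to the slab. A Gaussian pillbox from −5.41 mm to +5.41 mm (face area A) lies entirely within the slab.
Q_enc = ρ·(2x)·A and flux = 2EA, so 2EA = 2ρxA/ε₀ ⇒ E = |ρ|x/ε₀.
E = (1.59e-4)(0.00541)/(8.85×10^-12) = 9.72×10^4 N/C.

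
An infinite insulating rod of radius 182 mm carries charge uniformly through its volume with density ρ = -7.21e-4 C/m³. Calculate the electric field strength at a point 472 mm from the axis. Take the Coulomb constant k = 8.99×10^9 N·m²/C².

Coaxial Gaussian cylinder, radius r = 472 mm, length L (r > 182 mm, full cross-section enclosed).
λ_enc = ρ·πR² = (-7.21×10^-4)π(0.182)² = -7.503×10^-5 C/m.
Gauss's law: E·2πrL = λ_enc L/ε₀.
E = 2k|λ_enc|/r = 2(8.99×10^9)(7.503e-5)/(0.472) = 2.86e6 N/C.

|E| = 2.86e6 V/m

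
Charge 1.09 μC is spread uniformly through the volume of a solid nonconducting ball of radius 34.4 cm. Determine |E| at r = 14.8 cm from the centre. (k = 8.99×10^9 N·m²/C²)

Use a concentric Gaussian sphere at r = 14.8 cm (r < R).
For a uniform sphere the enclosed fraction is (r/R)³, so Q_enc = (1.09 μC)(0.148/0.344)³ = 8.68×10^-8 C.
Gauss's law: E·4πr² = Q_enc/ε₀.
E = k|Q_enc|/r² = (8.99×10^9)(8.68×10^-8)/(0.148)² = 3.56×10^4 N/C.

|E| ≈ 3.56×10^4 N/C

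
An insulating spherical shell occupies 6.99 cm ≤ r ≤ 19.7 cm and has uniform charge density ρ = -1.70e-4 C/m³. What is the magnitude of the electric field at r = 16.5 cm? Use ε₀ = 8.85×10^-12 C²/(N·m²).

E ≈ 9.76×10^5 V/m

Take a concentric spherical Gaussian surface of radius r = 16.5 cm (within the shell material, 6.99 cm < r < 19.7 cm).
Only the shell between 6.99 cm and r is enclosed: Q_enc = ρ·(4π/3)(r³ − a³) = (-1.70×10^-4)·(4π/3)·((0.165)³ − (0.0699)³) = -2.956×10^-6 C.
Applying ∮E·dA = Q_enc/ε₀ with Φ = E(4πr²):
E = |Q_enc|/(4πε₀r²) = (2.956×10^-6)/(4π·8.85×10^-12·(0.165)²) = 9.76e5 N/C.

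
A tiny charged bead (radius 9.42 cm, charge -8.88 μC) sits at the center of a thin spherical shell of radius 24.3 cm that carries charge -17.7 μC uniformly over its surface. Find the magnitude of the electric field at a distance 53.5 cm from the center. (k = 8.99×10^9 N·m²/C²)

|E| = 8.35×10^5 V/m

Take a concentric spherical Gaussian surface of radius r = 53.5 cm (r > 24.3 cm, enclosing both).
Q_enc = (-8.88 μC) + (-17.7 μC) = -2.658e-5 C.
By Gauss's law, ∮E·dA = E·4πr² = Q_enc/ε₀.
E = k|Q_enc|/r² = (8.99×10^9)(2.658e-5)/(0.535)² = 8.35×10^5 N/C.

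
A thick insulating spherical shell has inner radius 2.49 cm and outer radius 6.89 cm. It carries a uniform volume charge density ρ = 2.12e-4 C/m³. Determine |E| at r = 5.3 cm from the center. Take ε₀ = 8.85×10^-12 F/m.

By spherical symmetry E is radial; choose a Gaussian sphere of radius r = 5.3 cm (within the shell material, 2.49 cm < r < 6.89 cm).
Enclosed charge is the volume from a to r: Q_enc = (4π/3)ρ(r³ − a³) = 1.185×10^-7 C.
By Gauss's law, ∮E·dA = E·4πr² = Q_enc/ε₀.
E = |Q_enc|/(4πε₀r²) = (1.185e-7)/(4π·8.85×10^-12·(0.053)²) = 3.79×10^5 N/C.

E ≈ 3.79×10^5 N/C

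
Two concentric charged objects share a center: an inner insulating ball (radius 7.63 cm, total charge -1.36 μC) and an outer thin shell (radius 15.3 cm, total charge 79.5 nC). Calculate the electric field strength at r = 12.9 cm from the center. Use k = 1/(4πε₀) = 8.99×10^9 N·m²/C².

Use a concentric Gaussian sphere at r = 12.9 cm (between the bodies, 7.63 cm < r < 15.3 cm).
The shell at 15.3 cm lies outside the Gaussian surface, so Q_enc = -1.36 μC = -1.36e-6 C.
Since E is radial and uniform over the Gaussian sphere, Φ = E·4πr² = Q_enc/ε₀.
E = k|Q_enc|/r² = (8.99×10^9)(1.36×10^-6)/(0.129)² = 7.35×10^5 N/C.

|E| = 7.35×10^5 N/C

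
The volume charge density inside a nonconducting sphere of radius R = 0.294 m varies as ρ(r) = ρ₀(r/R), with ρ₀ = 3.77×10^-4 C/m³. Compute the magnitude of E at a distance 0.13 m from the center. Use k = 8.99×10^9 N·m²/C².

E ≈ 6.12×10^5 N/C

Use a concentric Gaussian sphere at r = 0.13 m (r < R).
Q_enc = ∫₀^r ρ(r')·4πr'² dr' = (4πρ₀/R) ∫₀^r r'^3 dr' = 4πρ₀ r^4/(4·R) = 1.151×10^-6 C.
Gauss's law: E·4πr² = Q_enc/ε₀.
E = k|Q_enc|/r² = (8.99×10^9)(1.151×10^-6)/(0.13)² = 6.12×10^5 N/C.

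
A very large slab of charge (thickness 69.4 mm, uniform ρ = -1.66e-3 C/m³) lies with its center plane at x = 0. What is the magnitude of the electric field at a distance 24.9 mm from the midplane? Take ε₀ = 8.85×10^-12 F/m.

By symmetry E is perpendicular to the slab. A Gaussian pillbox from −24.9 mm to +24.9 mm (face area A) lies entirely within the slab.
Q_enc = ρ·(2x)·A and flux = 2EA, so 2EA = 2ρxA/ε₀ ⇒ E = |ρ|x/ε₀.
E = (1.66e-3)(0.0249)/(8.85×10^-12) = 4.67×10^6 N/C.

|E| ≈ 4.67e6 N/C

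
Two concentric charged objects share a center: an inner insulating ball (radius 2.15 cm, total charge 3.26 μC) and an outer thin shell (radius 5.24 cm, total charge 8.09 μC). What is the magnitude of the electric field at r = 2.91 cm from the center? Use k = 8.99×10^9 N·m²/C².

|E| = 3.46e7 V/m

By spherical symmetry E is radial; choose a Gaussian sphere of radius r = 2.91 cm (between the bodies, 2.15 cm < r < 5.24 cm).
Only the inner charge is enclosed; the outer shell contributes nothing inside itself. Q_enc = 3.26 μC = 3.26e-6 C.
Applying ∮E·dA = Q_enc/ε₀ with Φ = E(4πr²):
E = k|Q_enc|/r² = (8.99×10^9)(3.26×10^-6)/(0.0291)² = 3.46e7 N/C.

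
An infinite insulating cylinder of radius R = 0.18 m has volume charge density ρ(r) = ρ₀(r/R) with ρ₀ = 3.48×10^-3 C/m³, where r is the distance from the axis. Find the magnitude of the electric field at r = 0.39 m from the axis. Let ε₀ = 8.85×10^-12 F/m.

Take a coaxial cylindrical Gaussian surface of radius r = 0.39 m and length L (r > R, full charge per length enclosed).
λ_enc = 2π ∫₀^R ρ₀(r'/R)^1 r' dr' = 2πρ₀R²/3 = 2.361×10^-4 C/m.
Since E is radial and uniform over the curved surface, Φ = E·2πrL = Q_enc/ε₀ = λ_enc L/ε₀.
E = |λ_enc|/(2πε₀r) = (2.361e-4)/(2π·8.85×10^-12·0.39) = 1.09×10^7 N/C.

|E| ≈ 1.09×10^7 V/m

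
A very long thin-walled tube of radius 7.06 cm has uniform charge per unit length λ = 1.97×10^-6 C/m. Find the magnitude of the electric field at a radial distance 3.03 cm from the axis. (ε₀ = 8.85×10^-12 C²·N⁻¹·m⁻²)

Take a coaxial cylindrical Gaussian surface of radius r = 3.03 cm and length L (r < 7.06 cm, inside the shell).
All the surface charge lies outside this cylinder: Q_enc = 0, hence E = 0.

E = 0 (no enclosed charge)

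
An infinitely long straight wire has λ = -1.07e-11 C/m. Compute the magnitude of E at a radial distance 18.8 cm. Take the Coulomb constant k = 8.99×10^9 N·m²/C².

|E| ≈ 1.02 N/C

Coaxial Gaussian cylinder, radius r = 18.8 cm, length L.
Q_enc = λL, so λ_enc = -1.07×10^-11 C/m.
By Gauss's law (flux through the curved wall only), E·2πrL = λ_enc L/ε₀.
E = 2k|λ_enc|/r = 2(8.99×10^9)(1.07×10^-11)/(0.188) = 1.02 N/C.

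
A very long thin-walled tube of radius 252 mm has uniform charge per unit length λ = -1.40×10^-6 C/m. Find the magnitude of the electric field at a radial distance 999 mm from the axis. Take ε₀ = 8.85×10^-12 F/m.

|E| ≈ 2.52×10^4 N/C

Coaxial Gaussian cylinder, radius r = 999 mm, length L (r > 252 mm).
The full line charge is enclosed: λ_enc = -1.40×10^-6 C/m.
Since E is radial and uniform over the curved surface, Φ = E·2πrL = Q_enc/ε₀ = λ_enc L/ε₀.
E = |λ_enc|/(2πε₀r) = (1.40e-6)/(2π·8.85×10^-12·0.999) = 2.52×10^4 N/C.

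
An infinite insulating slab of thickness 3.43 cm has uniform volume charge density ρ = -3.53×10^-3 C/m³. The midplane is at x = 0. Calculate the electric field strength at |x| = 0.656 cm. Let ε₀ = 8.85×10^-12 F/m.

E ≈ 2.62×10^6 V/m

By symmetry E is perpendicular to the slab. A Gaussian pillbox from −0.656 cm to +0.656 cm (face area A) lies entirely within the slab.
Q_enc = ρ·(2x)·A and flux = 2EA, so 2EA = 2ρxA/ε₀ ⇒ E = |ρ|x/ε₀.
E = (3.53×10^-3)(0.00656)/(8.85×10^-12) = 2.62e6 N/C.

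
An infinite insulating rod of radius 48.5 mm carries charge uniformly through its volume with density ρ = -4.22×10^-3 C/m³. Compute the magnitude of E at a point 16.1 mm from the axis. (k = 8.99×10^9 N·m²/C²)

Coaxial Gaussian cylinder, radius r = 16.1 mm, length L (r < R).
Charge inside radius r per length L is ρ·πr²·L, so λ_enc = ρπr² = -3.436×10^-6 C/m.
By Gauss's law (flux through the curved wall only), E·2πrL = λ_enc L/ε₀.
E = 2k|λ_enc|/r = 2(8.99×10^9)(3.436×10^-6)/(0.0161) = 3.84e6 N/C.

E ≈ 3.84e6 N/C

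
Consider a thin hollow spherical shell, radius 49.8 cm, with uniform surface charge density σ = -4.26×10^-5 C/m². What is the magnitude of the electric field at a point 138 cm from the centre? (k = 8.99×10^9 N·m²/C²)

Use a concentric Gaussian sphere at r = 138 cm (r > 49.8 cm).
The entire shell is enclosed: Q_enc = σ·4πR² = (-4.26×10^-5)·4π·(0.498)² = -1.328×10^-4 C.
Since E is radial and uniform over the Gaussian sphere, Φ = E·4πr² = Q_enc/ε₀.
E = k|Q_enc|/r² = (8.99×10^9)(1.328×10^-4)/(1.38)² = 6.27e5 N/C.

|E| = 6.27×10^5 N/C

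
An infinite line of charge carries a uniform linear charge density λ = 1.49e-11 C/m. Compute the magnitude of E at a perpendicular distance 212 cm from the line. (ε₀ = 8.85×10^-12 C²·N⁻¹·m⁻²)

|E| = 0.126 V/m

Coaxial Gaussian cylinder, radius r = 212 cm, length L.
Q_enc = λL, so λ_enc = 1.49×10^-11 C/m.
Applying ∮E·dA = Q_enc/ε₀ with the end caps contributing no flux:
E = |λ_enc|/(2πε₀r) = (1.49×10^-11)/(2π·8.85×10^-12·2.12) = 0.126 N/C.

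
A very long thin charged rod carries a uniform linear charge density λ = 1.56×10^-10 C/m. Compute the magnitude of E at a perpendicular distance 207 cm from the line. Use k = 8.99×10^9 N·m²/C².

Take a coaxial cylindrical Gaussian surface of radius r = 207 cm and length L.
Q_enc = λL, so λ_enc = 1.56×10^-10 C/m.
Since E is radial and uniform over the curved surface, Φ = E·2πrL = Q_enc/ε₀ = λ_enc L/ε₀.
E = 2k|λ_enc|/r = 2(8.99×10^9)(1.56×10^-10)/(2.07) = 1.36 N/C.

|E| = 1.36 N/C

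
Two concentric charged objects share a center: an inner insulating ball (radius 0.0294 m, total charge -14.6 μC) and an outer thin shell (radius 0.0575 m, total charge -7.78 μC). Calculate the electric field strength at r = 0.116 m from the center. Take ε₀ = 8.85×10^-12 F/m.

E = 1.50e7 V/m

Take a concentric spherical Gaussian surface of radius r = 0.116 m (r > 0.0575 m, enclosing both).
Q_enc = (-14.6 μC) + (-7.78 μC) = -2.238×10^-5 C.
Gauss's law: E·4πr² = Q_enc/ε₀.
E = |Q_enc|/(4πε₀r²) = (2.238×10^-5)/(4π·8.85×10^-12·(0.116)²) = 1.50e7 N/C.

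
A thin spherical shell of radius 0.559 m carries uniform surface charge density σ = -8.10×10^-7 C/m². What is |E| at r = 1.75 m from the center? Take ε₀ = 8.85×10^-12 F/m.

Symmetry ⇒ E = E(r) r̂. Gaussian sphere of radius r = 1.75 m (r > 0.559 m).
The entire shell is enclosed: Q_enc = σ·4πR² = (-8.10e-7)·4π·(0.559)² = -3.181×10^-6 C.
Gauss's law: E·4πr² = Q_enc/ε₀.
E = |Q_enc|/(4πε₀r²) = (3.181e-6)/(4π·8.85×10^-12·(1.75)²) = 9.34e3 N/C.

E = 9.34e3 N/C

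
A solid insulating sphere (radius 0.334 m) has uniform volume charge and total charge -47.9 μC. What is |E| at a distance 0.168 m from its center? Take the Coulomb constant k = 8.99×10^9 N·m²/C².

|E| = 1.94×10^6 V/m

Use a concentric Gaussian sphere at r = 0.168 m (r < R).
For a uniform sphere the enclosed fraction is (r/R)³, so Q_enc = (-47.9 μC)(0.168/0.334)³ = -6.096e-6 C.
Applying ∮E·dA = Q_enc/ε₀ with Φ = E(4πr²):
E = k|Q_enc|/r² = (8.99×10^9)(6.096e-6)/(0.168)² = 1.94×10^6 N/C.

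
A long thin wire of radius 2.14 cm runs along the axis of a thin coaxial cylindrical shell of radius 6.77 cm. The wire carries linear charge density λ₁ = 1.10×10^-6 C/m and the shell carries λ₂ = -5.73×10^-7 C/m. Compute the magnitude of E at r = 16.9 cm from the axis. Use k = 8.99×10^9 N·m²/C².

Coaxial Gaussian cylinder, radius r = 16.9 cm, length L (r > 6.77 cm, enclosing both).
λ_enc = λ₁ + λ₂ = (1.10e-6) + (-5.73e-7) = 5.27×10^-7 C/m.
By Gauss's law (flux through the curved wall only), E·2πrL = λ_enc L/ε₀.
E = 2k|λ_enc|/r = 2(8.99×10^9)(5.27e-7)/(0.169) = 5.61×10^4 N/C.

|E| = 5.61e4 V/m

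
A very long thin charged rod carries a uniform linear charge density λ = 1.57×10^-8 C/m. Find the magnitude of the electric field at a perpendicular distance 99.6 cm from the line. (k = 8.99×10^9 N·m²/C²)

Take a coaxial cylindrical Gaussian surface of radius r = 99.6 cm and length L.
Q_enc = λL, so λ_enc = 1.57×10^-8 C/m.
By Gauss's law (flux through the curved wall only), E·2πrL = λ_enc L/ε₀.
E = 2k|λ_enc|/r = 2(8.99×10^9)(1.57×10^-8)/(0.996) = 283 N/C.

|E| ≈ 283 V/m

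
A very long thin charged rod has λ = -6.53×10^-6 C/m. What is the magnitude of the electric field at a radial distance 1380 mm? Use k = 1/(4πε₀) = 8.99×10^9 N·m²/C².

Coaxial Gaussian cylinder, radius r = 1380 mm, length L.
Q_enc = λL, so λ_enc = -6.53×10^-6 C/m.
By Gauss's law (flux through the curved wall only), E·2πrL = λ_enc L/ε₀.
E = 2k|λ_enc|/r = 2(8.99×10^9)(6.53e-6)/(1.38) = 8.51×10^4 N/C.

8.51e4 N/C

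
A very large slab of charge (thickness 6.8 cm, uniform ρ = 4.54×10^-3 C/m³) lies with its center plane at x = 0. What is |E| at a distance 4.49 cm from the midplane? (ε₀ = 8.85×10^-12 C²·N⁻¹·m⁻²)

The point |x| = 4.49 cm lies outside the slab (half-thickness 0.034 m). A symmetric pillbox spanning the full slab encloses Q_enc = ρ·d·A.
Flux = 2EA ⇒ E = |ρ|d/(2ε₀), independent of distance outside.
E = (4.54×10^-3)(0.068)/(2·8.85×10^-12) = 1.74e7 N/C.

1.74e7 V/m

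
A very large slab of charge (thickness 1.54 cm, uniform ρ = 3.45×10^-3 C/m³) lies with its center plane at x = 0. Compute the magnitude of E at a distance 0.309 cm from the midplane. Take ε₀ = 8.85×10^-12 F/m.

1.20×10^6 N/C

By symmetry E is perpendicular to the slab. A Gaussian pillbox from −0.309 cm to +0.309 cm (face area A) lies entirely within the slab.
Q_enc = ρ·(2x)·A and flux = 2EA, so 2EA = 2ρxA/ε₀ ⇒ E = |ρ|x/ε₀.
E = (3.45×10^-3)(0.00309)/(8.85×10^-12) = 1.20×10^6 N/C.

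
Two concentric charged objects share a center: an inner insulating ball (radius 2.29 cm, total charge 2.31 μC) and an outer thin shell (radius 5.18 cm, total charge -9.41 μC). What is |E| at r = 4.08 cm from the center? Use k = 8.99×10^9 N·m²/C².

By spherical symmetry E is radial; choose a Gaussian sphere of radius r = 4.08 cm (between the bodies, 2.29 cm < r < 5.18 cm).
The shell at 5.18 cm lies outside the Gaussian surface, so Q_enc = 2.31 μC = 2.31e-6 C.
Applying ∮E·dA = Q_enc/ε₀ with Φ = E(4πr²):
E = k|Q_enc|/r² = (8.99×10^9)(2.31e-6)/(0.0408)² = 1.25×10^7 N/C.

1.25e7 N/C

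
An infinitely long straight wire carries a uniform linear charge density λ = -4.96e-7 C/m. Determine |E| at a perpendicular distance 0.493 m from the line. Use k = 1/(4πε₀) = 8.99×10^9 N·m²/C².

By cylindrical symmetry E is radial; use a coaxial Gaussian cylinder of radius 0.493 m and length L.
Q_enc = λL, so λ_enc = -4.96×10^-7 C/m.
Applying ∮E·dA = Q_enc/ε₀ with the end caps contributing no flux:
E = 2k|λ_enc|/r = 2(8.99×10^9)(4.96×10^-7)/(0.493) = 1.81e4 N/C.

|E| ≈ 1.81×10^4 V/m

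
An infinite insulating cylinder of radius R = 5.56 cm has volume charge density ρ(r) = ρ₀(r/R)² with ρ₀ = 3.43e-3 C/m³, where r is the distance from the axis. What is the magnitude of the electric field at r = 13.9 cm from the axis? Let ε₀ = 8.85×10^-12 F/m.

|E| ≈ 2.15×10^6 N/C

By cylindrical symmetry E is radial; use a coaxial Gaussian cylinder of radius 13.9 cm and length L (r > R, full charge per length enclosed).
λ_enc = 2π ∫₀^R ρ₀(r'/R)^2 r' dr' = 2πρ₀R²/4 = 1.666×10^-5 C/m.
Applying ∮E·dA = Q_enc/ε₀ with the end caps contributing no flux:
E = |λ_enc|/(2πε₀r) = (1.666e-5)/(2π·8.85×10^-12·0.139) = 2.15e6 N/C.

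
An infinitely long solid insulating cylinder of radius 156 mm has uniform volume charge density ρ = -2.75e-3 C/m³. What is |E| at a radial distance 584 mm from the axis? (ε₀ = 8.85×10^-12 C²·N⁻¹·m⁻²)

By cylindrical symmetry E is radial; use a coaxial Gaussian cylinder of radius 584 mm and length L (r > 156 mm, full cross-section enclosed).
λ_enc = ρ·πR² = (-2.75×10^-3)π(0.156)² = -2.102×10^-4 C/m.
By Gauss's law (flux through the curved wall only), E·2πrL = λ_enc L/ε₀.
E = |λ_enc|/(2πε₀r) = (2.102e-4)/(2π·8.85×10^-12·0.584) = 6.47e6 N/C.

|E| ≈ 6.47×10^6 V/m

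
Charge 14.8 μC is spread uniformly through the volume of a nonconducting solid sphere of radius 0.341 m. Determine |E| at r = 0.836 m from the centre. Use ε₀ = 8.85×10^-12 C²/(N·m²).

1.90e5 N/C

Symmetry ⇒ E = E(r) r̂. Gaussian sphere of radius r = 0.836 m (r > R, so the entire charge is enclosed).
Q_enc = 14.8 μC = 1.48×10^-5 C.
Applying ∮E·dA = Q_enc/ε₀ with Φ = E(4πr²):
E = |Q_enc|/(4πε₀r²) = (1.48×10^-5)/(4π·8.85×10^-12·(0.836)²) = 1.90e5 N/C.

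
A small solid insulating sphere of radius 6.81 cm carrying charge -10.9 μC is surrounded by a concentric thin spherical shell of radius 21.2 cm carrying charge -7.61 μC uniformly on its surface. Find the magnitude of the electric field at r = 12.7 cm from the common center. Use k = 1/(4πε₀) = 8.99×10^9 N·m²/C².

E = 6.08e6 N/C

Take a concentric spherical Gaussian surface of radius r = 12.7 cm (between the bodies, 6.81 cm < r < 21.2 cm).
The shell at 21.2 cm lies outside the Gaussian surface, so Q_enc = -10.9 μC = -1.09×10^-5 C.
By Gauss's law, ∮E·dA = E·4πr² = Q_enc/ε₀.
E = k|Q_enc|/r² = (8.99×10^9)(1.09×10^-5)/(0.127)² = 6.08e6 N/C.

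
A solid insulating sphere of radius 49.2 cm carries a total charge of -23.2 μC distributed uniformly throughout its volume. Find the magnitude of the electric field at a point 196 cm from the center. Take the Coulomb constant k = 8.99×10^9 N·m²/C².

E ≈ 5.43×10^4 N/C

Symmetry ⇒ E = E(r) r̂. Gaussian sphere of radius r = 196 cm (r > R, so the entire charge is enclosed).
Q_enc = -23.2 μC = -2.32×10^-5 C.
Since E is radial and uniform over the Gaussian sphere, Φ = E·4πr² = Q_enc/ε₀.
E = k|Q_enc|/r² = (8.99×10^9)(2.32×10^-5)/(1.96)² = 5.43×10^4 N/C.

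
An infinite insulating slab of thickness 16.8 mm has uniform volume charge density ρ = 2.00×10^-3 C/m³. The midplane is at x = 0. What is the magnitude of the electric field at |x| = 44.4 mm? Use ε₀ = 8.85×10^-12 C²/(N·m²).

1.90×10^6 V/m

The point |x| = 44.4 mm lies outside the slab (half-thickness 0.0084 m). A symmetric pillbox spanning the full slab encloses Q_enc = ρ·d·A.
Flux = 2EA ⇒ E = |ρ|d/(2ε₀), independent of distance outside.
E = (2.00e-3)(0.0168)/(2·8.85×10^-12) = 1.90×10^6 N/C.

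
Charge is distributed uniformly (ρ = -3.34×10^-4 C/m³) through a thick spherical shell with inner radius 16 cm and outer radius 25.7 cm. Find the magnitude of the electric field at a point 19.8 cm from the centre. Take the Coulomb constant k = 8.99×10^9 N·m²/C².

Take a concentric spherical Gaussian surface of radius r = 19.8 cm (within the shell material, 16 cm < r < 25.7 cm).
Enclosed charge is the volume from a to r: Q_enc = (4π/3)ρ(r³ − a³) = -5.129e-6 C.
Applying ∮E·dA = Q_enc/ε₀ with Φ = E(4πr²):
E = k|Q_enc|/r² = (8.99×10^9)(5.129e-6)/(0.198)² = 1.18e6 N/C.

|E| ≈ 1.18×10^6 V/m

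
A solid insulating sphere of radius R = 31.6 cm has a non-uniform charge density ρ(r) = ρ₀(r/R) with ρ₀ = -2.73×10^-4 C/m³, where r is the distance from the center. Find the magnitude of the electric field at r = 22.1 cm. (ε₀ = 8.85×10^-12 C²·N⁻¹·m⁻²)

Take a concentric spherical Gaussian surface of radius r = 22.1 cm (r < R).
Integrate the density: Q_enc = 4π ∫₀^r ρ₀(r'/R)^1 r'² dr' = 4πρ₀ r^4/(4·R) = -6.474e-6 C.
By Gauss's law, ∮E·dA = E·4πr² = Q_enc/ε₀.
E = |Q_enc|/(4πε₀r²) = (6.474×10^-6)/(4π·8.85×10^-12·(0.221)²) = 1.19×10^6 N/C.

E ≈ 1.19×10^6 N/C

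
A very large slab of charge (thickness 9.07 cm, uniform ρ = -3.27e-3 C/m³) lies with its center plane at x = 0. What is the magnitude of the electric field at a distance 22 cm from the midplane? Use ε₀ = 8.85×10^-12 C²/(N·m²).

1.68×10^7 N/C

The point |x| = 22 cm lies outside the slab (half-thickness 0.04535 m). A symmetric pillbox spanning the full slab encloses Q_enc = ρ·d·A.
Flux = 2EA ⇒ E = |ρ|d/(2ε₀), independent of distance outside.
E = (3.27×10^-3)(0.0907)/(2·8.85×10^-12) = 1.68×10^7 N/C.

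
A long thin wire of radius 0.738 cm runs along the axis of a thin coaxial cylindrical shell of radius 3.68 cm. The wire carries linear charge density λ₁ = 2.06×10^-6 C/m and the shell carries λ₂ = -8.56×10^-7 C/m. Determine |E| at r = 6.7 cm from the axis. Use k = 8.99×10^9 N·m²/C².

E ≈ 3.23e5 N/C

By cylindrical symmetry E is radial; use a coaxial Gaussian cylinder of radius 6.7 cm and length L (r > 3.68 cm, enclosing both).
λ_enc = λ₁ + λ₂ = (2.06×10^-6) + (-8.56×10^-7) = 1.204×10^-6 C/m.
By Gauss's law (flux through the curved wall only), E·2πrL = λ_enc L/ε₀.
E = 2k|λ_enc|/r = 2(8.99×10^9)(1.204e-6)/(0.067) = 3.23×10^5 N/C.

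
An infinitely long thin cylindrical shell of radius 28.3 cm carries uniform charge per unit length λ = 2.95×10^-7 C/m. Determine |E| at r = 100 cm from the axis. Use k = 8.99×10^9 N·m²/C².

Choose a coaxial cylinder of radius r = 100 cm (arbitrary length L) as the Gaussian surface (r > 28.3 cm).
The full line charge is enclosed: λ_enc = 2.95×10^-7 C/m.
Gauss's law: E·2πrL = λ_enc L/ε₀.
E = 2k|λ_enc|/r = 2(8.99×10^9)(2.95×10^-7)/(1) = 5.30×10^3 N/C.

|E| = 5.30×10^3 N/C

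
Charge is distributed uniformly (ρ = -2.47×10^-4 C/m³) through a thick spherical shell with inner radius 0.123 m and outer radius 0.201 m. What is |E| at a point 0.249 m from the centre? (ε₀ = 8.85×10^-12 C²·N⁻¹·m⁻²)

|E| = 9.39×10^5 N/C

Symmetry ⇒ E = E(r) r̂. Gaussian sphere of radius r = 0.249 m (r > 0.201 m, enclosing the whole shell).
Q_enc = ρ·(4π/3)(b³ − a³) = (-2.47×10^-4)·(4π/3)·((0.201)³ − (0.123)³) = -6.477×10^-6 C.
By Gauss's law, ∮E·dA = E·4πr² = Q_enc/ε₀.
E = |Q_enc|/(4πε₀r²) = (6.477×10^-6)/(4π·8.85×10^-12·(0.249)²) = 9.39×10^5 N/C.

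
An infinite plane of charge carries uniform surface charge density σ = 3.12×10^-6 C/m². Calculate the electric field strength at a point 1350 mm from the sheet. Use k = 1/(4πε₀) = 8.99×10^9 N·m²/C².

|E| ≈ 1.76×10^5 V/m

By planar symmetry E is perpendicular to the sheet and uniform; use a Gaussian pillbox with flat faces of area A on each side of the sheet.
Only the two end caps contribute flux: Φ = 2EA. With Q_enc = σA, Gauss's law gives E = |σ|/(2ε₀).
E = 2πk|σ| = 2π(8.99×10^9)(3.12e-6) = 1.76e5 N/C.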